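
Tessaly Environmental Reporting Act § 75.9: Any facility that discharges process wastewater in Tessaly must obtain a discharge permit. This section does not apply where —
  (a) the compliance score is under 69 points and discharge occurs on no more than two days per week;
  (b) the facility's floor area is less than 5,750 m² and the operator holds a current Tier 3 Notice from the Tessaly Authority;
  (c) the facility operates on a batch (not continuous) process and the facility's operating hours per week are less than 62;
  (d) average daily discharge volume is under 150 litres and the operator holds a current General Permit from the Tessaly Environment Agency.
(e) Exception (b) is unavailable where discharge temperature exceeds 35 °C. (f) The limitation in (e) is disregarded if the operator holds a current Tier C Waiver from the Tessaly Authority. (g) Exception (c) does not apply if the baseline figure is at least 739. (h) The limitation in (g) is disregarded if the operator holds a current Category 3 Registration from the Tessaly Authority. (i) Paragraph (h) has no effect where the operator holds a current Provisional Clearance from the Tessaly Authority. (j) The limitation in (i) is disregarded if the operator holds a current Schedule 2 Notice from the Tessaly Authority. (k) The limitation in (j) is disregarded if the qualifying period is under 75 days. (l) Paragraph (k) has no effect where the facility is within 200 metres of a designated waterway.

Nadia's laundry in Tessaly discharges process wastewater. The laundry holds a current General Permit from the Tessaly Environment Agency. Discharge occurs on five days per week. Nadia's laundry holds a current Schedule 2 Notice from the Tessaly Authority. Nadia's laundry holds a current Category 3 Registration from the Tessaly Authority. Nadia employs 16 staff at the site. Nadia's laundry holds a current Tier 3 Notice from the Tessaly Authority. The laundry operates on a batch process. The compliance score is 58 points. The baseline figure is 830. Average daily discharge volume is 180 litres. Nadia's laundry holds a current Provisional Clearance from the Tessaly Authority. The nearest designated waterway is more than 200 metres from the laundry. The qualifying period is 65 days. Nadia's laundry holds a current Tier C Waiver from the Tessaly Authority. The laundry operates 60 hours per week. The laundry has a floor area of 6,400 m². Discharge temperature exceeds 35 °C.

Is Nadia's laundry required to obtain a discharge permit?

Yes — Nadia's laundry must obtain a discharge permit.

Exception (a) fails — discharge occurs on five days per week.
Exception (b) does not apply: the facility's floor area is 6,400 m², not less than 5,750 m².
Exception (c) is satisfied on its face — the facility operates on a batch process; the facility's operating hours per week are 60, less than the 62 limit. But: (g) is triggered — the baseline figure is 830, meeting the 739 threshold. (h) is triggered (a current Category 3 Registration is held), but is set aside by (i): (i) operates — a current Provisional Clearance is held. (j) is engaged (a current Schedule 2 Notice is held), but yields to (k): (k) applies — the qualifying period is 65 days, under the 75 days limit. (l) is not engaged (the laundry is more than 200 m from any designated waterway), so (k) stands. Exception (c) does not apply.
Exception (d) does not apply: average daily discharge volume is 180 litres, not under 150 litres.
None of the exceptions is available; § 75.9 applies in full.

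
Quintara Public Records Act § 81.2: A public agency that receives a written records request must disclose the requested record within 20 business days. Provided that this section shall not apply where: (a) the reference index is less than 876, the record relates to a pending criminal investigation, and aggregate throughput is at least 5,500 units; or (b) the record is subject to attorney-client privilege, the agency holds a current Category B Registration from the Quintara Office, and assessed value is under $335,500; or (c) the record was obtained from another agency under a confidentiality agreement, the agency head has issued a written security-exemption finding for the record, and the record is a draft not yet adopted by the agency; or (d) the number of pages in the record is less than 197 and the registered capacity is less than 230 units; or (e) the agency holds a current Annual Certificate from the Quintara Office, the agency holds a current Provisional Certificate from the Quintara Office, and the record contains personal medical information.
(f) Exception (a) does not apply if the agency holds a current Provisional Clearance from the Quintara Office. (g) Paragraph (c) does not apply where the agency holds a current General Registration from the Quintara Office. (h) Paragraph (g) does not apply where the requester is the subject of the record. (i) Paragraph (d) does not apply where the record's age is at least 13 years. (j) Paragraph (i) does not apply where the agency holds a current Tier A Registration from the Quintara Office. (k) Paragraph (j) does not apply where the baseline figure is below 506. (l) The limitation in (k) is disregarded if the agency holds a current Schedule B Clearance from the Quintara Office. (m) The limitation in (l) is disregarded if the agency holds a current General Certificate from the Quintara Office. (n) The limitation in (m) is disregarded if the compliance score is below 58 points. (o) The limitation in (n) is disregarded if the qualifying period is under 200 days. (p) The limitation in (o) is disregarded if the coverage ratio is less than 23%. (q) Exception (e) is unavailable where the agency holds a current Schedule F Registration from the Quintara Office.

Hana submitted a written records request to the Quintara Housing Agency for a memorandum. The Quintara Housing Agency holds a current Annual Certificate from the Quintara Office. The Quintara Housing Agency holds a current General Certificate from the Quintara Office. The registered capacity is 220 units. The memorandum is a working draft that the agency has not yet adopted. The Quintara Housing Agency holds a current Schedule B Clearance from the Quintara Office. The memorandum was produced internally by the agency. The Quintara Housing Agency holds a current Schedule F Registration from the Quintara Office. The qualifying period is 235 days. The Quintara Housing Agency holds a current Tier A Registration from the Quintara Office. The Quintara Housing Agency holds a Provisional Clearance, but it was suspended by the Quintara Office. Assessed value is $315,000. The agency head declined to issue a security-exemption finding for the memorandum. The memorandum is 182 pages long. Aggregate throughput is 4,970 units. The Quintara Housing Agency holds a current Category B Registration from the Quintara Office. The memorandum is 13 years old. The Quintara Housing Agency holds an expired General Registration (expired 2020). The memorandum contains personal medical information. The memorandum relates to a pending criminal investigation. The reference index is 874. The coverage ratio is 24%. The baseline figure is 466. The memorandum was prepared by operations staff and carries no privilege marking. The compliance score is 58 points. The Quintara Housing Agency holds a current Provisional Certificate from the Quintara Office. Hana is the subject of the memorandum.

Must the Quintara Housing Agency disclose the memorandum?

Exception (a) does not apply: aggregate throughput is 4,970 units, short of 5,500 units.
Exception (b) requires that the record is subject to attorney-client privilege; but the memorandum carries no privilege marking, so (b) is unavailable.
Exception (c) fails — the memorandum was produced internally.
Exception (d) is satisfied on its face — the number of pages in the record is 182, less than the 197 limit; the registered capacity is 220 units, less than the 230 units limit. Turning to paragraphs (i)–(p): (i) operates against (d): the record's age is 13 years, meeting the 13 years threshold. (j) is engaged (a current Tier A Registration is held), but is set aside by (k): (k) operates — the baseline figure is 466, below the 506 limit. (l) would limit (k) — a current Schedule B Clearance is held — but (m) sets (l) aside: (m) operates against (l): a current General Certificate is held. (n) is inapplicable (the compliance score is 58 points, not below 58 points), so (m) stands. Exception (d) does not apply.
Exception (e)'s conditions are all satisfied: a current Annual Certificate is held; a current Provisional Certificate is held; the memorandum contains personal medical information. But: (q) operates against (e): a current Schedule F Registration is held. Exception (e) does not apply.
None of the exceptions is available; § 81.2 applies in full.

Yes — the Quintara Housing Agency must disclose the memorandum.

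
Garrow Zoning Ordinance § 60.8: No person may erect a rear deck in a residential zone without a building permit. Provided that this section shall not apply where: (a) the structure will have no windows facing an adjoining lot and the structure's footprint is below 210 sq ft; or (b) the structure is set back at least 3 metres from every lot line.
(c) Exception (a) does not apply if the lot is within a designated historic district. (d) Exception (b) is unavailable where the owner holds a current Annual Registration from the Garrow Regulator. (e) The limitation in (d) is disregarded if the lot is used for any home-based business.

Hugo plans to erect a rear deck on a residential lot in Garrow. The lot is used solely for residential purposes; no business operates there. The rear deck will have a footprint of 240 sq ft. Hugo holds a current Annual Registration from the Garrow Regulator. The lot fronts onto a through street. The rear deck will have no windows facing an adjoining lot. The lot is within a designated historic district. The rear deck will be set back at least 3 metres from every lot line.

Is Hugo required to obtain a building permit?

Yes — Hugo must obtain a building permit.

Exception (a) does not apply: the structure's footprint is 240 sq ft, not below 210 sq ft.
All of (b)'s requirements are met (the setback is at least 3 m on every side). However, paragraphs (d)–(e) must be considered: (d) operates against (b): a current Annual Registration is held. (e) is inapplicable (the lot is solely residential), so (d) stands. Exception (b) does not apply.
No exception applies. The general rule governs.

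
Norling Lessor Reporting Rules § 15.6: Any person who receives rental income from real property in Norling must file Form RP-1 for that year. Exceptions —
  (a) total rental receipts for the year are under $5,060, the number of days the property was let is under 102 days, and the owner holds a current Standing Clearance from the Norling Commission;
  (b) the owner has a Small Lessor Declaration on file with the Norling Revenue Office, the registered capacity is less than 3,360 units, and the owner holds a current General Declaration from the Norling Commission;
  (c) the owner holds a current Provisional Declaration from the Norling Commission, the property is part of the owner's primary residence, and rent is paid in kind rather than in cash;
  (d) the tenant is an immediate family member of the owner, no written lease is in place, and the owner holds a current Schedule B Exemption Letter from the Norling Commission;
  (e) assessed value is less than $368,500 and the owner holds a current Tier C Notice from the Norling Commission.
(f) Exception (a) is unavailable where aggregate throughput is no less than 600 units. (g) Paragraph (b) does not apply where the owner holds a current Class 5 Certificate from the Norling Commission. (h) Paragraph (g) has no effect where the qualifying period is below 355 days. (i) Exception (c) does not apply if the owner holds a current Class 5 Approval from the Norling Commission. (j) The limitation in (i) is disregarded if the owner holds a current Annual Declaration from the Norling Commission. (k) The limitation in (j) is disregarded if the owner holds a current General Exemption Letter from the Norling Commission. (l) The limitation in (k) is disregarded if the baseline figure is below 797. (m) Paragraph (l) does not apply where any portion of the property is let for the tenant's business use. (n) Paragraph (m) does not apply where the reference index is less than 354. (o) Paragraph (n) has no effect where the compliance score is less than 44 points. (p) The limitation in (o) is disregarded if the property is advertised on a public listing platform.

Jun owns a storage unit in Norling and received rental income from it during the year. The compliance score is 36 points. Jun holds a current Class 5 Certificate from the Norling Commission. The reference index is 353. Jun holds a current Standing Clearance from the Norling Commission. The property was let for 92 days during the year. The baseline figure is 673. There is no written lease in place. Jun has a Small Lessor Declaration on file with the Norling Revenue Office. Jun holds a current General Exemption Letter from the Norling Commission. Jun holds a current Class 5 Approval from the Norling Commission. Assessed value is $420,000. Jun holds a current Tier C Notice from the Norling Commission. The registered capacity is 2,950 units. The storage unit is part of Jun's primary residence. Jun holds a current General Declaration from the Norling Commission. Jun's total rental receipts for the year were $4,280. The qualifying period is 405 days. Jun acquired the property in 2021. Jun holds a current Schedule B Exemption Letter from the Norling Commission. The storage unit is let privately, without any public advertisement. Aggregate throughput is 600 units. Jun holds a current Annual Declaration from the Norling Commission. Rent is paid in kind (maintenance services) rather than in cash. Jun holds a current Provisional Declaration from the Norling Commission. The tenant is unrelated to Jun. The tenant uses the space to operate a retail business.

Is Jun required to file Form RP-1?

Exception (a): total rental receipts for the year are $4,280, under the $5,060 limit; the number of days the property was let is 92 days, under the 102 days limit; a current Standing Clearance is held — every condition holds. But applying paragraph (f): (f) operates against (a): aggregate throughput is 600 units, meeting the 600 units threshold. So (a) is unavailable.
Exception (b)'s conditions are all satisfied: a Small Lessor Declaration is on file; the registered capacity is 2,950 units, less than the 3,360 units limit; a current General Declaration is held. Turning to paragraphs (g)–(h): (g) operates against (b): a current Class 5 Certificate is held. (h) is not triggered (the qualifying period is 405 days, not below 355 days), so (g) stands. (b) is therefore removed.
Exception (c)'s conditions are all satisfied: a current Provisional Declaration is held; the storage unit is part of the primary residence; rent is paid in kind. But: (i) is engaged — a current Class 5 Approval is held. (j) would limit (i) — a current Annual Declaration is held — but (k) sets (j) aside: (k) is engaged — a current General Exemption Letter is held. (l) applies (the baseline figure is 673, below the 797 limit), but is itself disapplied by (m): (m) operates — the space is let for business use. (n) operates (the reference index is 353, less than the 354 limit), but is overridden by (o): (o) is triggered — the compliance score is 36 points, less than the 44 points limit. (p) is inapplicable (the property is let privately without advertisement), so (o) stands. Exception (c) does not apply.
Exception (d) requires that the tenant is an immediate family member of the owner; but the tenant is unrelated to the owner, so (d) is unavailable.
Exception (e) requires that assessed value is less than $368,500; but assessed value is $420,000, not less than $368,500, so (e) is unavailable.
None of the exceptions is available; § 15.6 applies in full.

Yes — Jun must file Form RP-1.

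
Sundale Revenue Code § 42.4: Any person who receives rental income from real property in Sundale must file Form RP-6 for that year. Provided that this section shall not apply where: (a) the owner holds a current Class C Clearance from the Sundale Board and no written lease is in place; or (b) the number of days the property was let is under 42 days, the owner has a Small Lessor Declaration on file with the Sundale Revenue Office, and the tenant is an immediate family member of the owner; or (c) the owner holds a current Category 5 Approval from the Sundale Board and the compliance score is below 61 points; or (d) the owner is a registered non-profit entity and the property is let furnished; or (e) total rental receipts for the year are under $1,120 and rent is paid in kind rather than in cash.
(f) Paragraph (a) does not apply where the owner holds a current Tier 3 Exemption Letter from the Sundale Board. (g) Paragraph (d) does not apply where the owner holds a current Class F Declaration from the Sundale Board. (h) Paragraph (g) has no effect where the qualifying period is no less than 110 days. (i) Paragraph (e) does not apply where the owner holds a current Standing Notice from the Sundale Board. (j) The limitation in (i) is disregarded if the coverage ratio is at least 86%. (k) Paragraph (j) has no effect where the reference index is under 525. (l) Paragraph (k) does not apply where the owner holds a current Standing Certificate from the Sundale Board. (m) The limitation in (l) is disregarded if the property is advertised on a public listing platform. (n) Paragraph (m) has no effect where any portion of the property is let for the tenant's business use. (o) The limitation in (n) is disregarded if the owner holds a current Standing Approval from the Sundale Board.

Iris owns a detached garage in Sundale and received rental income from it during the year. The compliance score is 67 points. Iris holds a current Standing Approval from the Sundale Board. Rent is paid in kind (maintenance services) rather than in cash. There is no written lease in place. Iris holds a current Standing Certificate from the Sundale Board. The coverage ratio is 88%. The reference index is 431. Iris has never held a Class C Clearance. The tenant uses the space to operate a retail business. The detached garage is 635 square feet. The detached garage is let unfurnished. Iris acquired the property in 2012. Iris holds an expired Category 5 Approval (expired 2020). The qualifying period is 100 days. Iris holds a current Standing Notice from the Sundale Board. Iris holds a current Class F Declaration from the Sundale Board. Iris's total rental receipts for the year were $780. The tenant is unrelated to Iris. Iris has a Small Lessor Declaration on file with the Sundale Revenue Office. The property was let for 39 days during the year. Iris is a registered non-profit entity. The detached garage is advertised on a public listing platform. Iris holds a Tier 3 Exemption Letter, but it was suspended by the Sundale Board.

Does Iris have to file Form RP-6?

Yes — Iris must file Form RP-6.

Exception (a) requires that the owner holds a current Class C Clearance from the Sundale Board; but the Class C Clearance is not current, so (a) is unavailable.
Exception (b) requires that the tenant is an immediate family member of the owner; but the tenant is unrelated to the owner, so (b) is unavailable.
Exception (c) fails — no current Category 5 Approval is held.
Exception (d) does not apply: the property is let unfurnished.
All of (e)'s requirements are met (total rental receipts for the year are $780, under the $1,120 limit; rent is paid in kind). However, paragraphs (i)–(o) must be considered: (i) applies — a current Standing Notice is held. (j) would limit (i) — the coverage ratio is 88%, meeting the 86% threshold — but (k) sets (j) aside: (k) applies — the reference index is 431, under the 525 limit. (l) would limit (k) — a current Standing Certificate is held — but (m) sets (l) aside: (m) operates — the property is publicly advertised. (n) is triggered (the space is let for business use), but yields to (o): (o) applies — a current Standing Approval is held. (e) is therefore removed.
No exception displaces § 42.4.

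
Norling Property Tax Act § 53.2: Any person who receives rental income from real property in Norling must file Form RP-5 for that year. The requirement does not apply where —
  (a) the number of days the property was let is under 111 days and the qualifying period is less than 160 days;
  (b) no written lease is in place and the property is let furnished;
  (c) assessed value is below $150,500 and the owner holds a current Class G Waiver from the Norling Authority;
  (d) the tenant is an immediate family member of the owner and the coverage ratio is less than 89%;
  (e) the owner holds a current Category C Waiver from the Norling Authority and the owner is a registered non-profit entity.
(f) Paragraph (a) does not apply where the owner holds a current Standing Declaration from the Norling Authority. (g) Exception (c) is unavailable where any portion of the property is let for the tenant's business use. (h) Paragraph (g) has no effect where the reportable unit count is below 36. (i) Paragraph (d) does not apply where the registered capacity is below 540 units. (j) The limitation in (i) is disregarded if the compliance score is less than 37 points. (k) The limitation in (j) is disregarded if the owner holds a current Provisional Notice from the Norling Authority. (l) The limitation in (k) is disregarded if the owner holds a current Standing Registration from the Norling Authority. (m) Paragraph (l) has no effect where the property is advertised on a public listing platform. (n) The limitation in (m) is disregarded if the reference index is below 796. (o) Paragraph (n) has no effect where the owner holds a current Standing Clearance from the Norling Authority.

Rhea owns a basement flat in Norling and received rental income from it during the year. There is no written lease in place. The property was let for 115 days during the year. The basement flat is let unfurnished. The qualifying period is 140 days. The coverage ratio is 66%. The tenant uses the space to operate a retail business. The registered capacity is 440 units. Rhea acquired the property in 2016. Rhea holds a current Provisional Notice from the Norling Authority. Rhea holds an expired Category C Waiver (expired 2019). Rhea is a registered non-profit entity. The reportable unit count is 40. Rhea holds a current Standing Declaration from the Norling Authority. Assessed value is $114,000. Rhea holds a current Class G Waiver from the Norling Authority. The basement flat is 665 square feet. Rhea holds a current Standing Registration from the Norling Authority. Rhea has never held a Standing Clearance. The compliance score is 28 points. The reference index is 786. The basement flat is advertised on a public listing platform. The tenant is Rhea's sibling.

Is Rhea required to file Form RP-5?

No — exception (d) applies; Rhea is not required to file Form RP-5.

Exception (a) requires that the number of days the property was let is under 111 days; but the number of days the property was let is 115 days, not under 111 days, so (a) is unavailable.
Exception (b) fails — the property is let unfurnished.
All of (c)'s requirements are met (assessed value is $114,000, below the $150,500 limit; a current Class G Waiver is held). But: (g) operates — the space is let for business use. (h) is not engaged (the reportable unit count is 40, not below 36), so (g) stands. Exception (c) does not apply.
Exception (d)'s conditions are all satisfied: the tenant is an immediate family member; the coverage ratio is 66%, less than the 89% limit. Considering the limiting provisions: (i) is triggered (the registered capacity is 440 units, below the 540 units limit), but is displaced by (j): (j) is triggered — the compliance score is 28 points, less than the 37 points limit. (k) applies (a current Provisional Notice is held), but is itself disapplied by (l): (l) operates — a current Standing Registration is held. (m) would limit (l) — the property is publicly advertised — but (n) sets (m) aside: (n) applies — the reference index is 786, below the 796 limit. (o), which would lift (n), is inapplicable — the Standing Clearance is not current. (d) remains available.
Exception (e) requires that the owner holds a current Category C Waiver from the Norling Authority; but the Category C Waiver is not current, so (e) is unavailable.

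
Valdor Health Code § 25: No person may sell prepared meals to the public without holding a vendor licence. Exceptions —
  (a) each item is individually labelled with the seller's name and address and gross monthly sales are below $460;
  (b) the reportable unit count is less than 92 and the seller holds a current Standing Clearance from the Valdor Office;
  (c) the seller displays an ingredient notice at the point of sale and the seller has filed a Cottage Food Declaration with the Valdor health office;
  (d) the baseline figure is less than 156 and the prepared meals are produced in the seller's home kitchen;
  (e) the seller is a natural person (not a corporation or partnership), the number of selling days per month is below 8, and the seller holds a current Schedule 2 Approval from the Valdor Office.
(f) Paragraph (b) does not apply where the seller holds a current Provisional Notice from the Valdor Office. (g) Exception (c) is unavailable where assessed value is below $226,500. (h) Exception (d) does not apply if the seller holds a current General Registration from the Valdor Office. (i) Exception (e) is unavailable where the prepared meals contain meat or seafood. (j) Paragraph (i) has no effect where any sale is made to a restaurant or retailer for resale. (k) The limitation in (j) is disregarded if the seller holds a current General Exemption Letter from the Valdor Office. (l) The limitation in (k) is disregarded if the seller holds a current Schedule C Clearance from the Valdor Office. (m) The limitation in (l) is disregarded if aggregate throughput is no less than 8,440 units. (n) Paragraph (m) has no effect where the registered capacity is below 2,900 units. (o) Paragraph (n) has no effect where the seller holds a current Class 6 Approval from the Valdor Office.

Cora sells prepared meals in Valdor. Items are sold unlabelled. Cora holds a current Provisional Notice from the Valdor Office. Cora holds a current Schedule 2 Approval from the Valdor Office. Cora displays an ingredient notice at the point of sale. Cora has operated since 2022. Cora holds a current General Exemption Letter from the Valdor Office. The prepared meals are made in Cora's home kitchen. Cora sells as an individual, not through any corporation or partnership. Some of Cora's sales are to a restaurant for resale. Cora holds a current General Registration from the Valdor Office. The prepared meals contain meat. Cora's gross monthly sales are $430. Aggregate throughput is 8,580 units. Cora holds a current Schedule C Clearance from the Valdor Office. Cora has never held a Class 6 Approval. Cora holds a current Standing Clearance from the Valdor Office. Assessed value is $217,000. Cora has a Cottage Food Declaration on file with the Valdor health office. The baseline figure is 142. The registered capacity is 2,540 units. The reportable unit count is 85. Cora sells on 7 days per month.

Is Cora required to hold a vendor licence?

Exception (a) requires that each item is individually labelled with the seller's name and address; but items are sold unlabelled, so (a) is unavailable.
Exception (b) is satisfied on its face — the reportable unit count is 85, less than the 92 limit; a current Standing Clearance is held. But: (f) is engaged — a current Provisional Notice is held. Exception (b) does not apply.
All of (c)'s requirements are met (an ingredient notice is displayed; a Cottage Food Declaration is on file). Turning to paragraph (g): (g) applies — assessed value is $217,000, below the $226,500 limit. (c) is therefore removed.
Exception (d) is satisfied on its face — the baseline figure is 142, less than the 156 limit; the prepared meals are home-kitchen produced. But applying paragraph (h): (h) operates — a current General Registration is held. (d) is therefore removed.
Exception (e): the seller is a natural person; the number of selling days per month is 7, below the 8 limit; a current Schedule 2 Approval is held — every condition holds. Under paragraphs (i)–(o): (i) is triggered (the prepared meals contain meat), but is displaced by (j): (j) operates against (i): some sales are to a restaurant for resale. (k) is triggered (a current General Exemption Letter is held), but is itself disapplied by (l): (l) operates against (k): a current Schedule C Clearance is held. (m) would limit (l) — aggregate throughput is 8,580 units, meeting the 8,440 units threshold — but (n) sets (m) aside: (n) operates against (m): the registered capacity is 2,540 units, below the 2,900 units limit. (o) is inapplicable (the Class 6 Approval is not current), so (n) stands. Exception (e) stands.

No — exception (e) applies; Cora is not required to hold a vendor licence.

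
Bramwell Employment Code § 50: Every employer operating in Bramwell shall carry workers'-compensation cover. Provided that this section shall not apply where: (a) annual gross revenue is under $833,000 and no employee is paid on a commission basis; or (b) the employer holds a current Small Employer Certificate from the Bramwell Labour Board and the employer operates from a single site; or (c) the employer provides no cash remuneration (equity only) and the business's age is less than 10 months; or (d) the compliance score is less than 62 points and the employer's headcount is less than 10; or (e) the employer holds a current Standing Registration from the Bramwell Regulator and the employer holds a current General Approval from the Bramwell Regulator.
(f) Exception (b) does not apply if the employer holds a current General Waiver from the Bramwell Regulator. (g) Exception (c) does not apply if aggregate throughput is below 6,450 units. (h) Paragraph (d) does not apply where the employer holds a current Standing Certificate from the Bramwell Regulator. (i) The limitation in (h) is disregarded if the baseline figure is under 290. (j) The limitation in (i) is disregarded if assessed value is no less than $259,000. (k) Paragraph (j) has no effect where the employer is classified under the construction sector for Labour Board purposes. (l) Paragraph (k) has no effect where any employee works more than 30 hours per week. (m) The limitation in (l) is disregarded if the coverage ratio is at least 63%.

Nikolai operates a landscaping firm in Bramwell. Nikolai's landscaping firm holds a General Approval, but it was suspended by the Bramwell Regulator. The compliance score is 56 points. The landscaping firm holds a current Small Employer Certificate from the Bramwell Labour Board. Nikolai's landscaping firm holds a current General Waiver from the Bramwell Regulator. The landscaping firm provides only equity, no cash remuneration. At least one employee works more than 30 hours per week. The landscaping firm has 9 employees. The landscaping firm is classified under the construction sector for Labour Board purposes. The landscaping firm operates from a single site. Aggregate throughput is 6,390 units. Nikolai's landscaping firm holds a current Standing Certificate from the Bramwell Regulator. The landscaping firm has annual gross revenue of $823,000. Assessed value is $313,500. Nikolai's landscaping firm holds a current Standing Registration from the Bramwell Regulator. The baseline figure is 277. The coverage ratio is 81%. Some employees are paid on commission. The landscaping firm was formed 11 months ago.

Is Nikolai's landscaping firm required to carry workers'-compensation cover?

No — exception (d) applies; Nikolai's landscaping firm is not required to carry workers'-compensation cover.

Exception (a) fails — some employees are paid on commission.
All of (b)'s requirements are met (a current Small Employer Certificate is held; the employer operates from a single site). But applying paragraph (f): (f) operates against (b): a current General Waiver is held. (b) is therefore removed.
Exception (c) does not apply: the business's age is 11 months, not less than 10 months.
Exception (d)'s conditions are all satisfied: the compliance score is 56 points, less than the 62 points limit; the employer's headcount is 9, less than the 10 limit. Under paragraphs (h)–(m): (h) applies (a current Standing Certificate is held), but is overridden by (i): (i) applies — the baseline figure is 277, under the 290 limit. (j) is engaged (assessed value is $313,500, meeting the $259,000 threshold), but is itself disapplied by (k): (k) is engaged — the landscaping firm is classified under the construction sector. (l) would limit (k) — at least one employee exceeds 30 hours/week — but (m) sets (l) aside: (m) operates against (l): the coverage ratio is 81%, meeting the 63% threshold. So (d) applies.
Exception (e) fails — there is no General Approval in force.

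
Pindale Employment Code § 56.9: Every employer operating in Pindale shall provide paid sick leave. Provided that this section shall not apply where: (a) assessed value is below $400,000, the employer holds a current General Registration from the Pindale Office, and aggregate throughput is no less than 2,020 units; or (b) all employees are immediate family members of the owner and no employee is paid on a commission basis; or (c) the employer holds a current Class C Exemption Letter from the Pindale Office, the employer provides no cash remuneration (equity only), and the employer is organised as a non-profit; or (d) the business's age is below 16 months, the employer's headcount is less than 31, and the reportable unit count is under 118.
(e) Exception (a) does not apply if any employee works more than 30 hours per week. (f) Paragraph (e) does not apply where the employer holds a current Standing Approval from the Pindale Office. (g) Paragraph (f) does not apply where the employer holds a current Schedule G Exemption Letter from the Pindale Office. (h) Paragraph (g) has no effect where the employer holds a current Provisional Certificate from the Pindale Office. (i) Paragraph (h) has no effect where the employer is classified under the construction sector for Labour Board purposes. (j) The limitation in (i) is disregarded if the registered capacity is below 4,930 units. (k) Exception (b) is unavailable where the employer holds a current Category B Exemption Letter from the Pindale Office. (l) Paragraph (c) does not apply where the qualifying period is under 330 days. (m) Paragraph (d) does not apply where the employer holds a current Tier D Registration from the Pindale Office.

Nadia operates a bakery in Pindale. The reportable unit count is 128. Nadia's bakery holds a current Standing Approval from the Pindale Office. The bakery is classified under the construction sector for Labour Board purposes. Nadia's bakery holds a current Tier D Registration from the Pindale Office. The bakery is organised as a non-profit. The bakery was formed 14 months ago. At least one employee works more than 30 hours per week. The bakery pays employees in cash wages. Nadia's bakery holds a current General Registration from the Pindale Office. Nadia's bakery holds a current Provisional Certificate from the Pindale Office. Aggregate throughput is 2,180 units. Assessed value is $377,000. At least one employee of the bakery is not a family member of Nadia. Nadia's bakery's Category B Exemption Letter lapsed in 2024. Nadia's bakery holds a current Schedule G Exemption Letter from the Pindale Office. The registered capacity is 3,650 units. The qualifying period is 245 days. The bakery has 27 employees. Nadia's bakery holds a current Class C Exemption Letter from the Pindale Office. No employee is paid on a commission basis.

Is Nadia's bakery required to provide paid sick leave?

Exception (a)'s conditions are all satisfied: assessed value is $377,000, below the $400,000 limit; a current General Registration is held; aggregate throughput is 2,180 units, meeting the 2,020 units threshold. Considering the limiting provisions: (e) is triggered (at least one employee exceeds 30 hours/week), but is itself disapplied by (f): (f) is engaged — a current Standing Approval is held. (g) would limit (f) — a current Schedule G Exemption Letter is held — but (h) sets (g) aside: (h) is triggered — a current Provisional Certificate is held. (i) is engaged (the bakery is classified under the construction sector), but is set aside by (j): (j) applies — the registered capacity is 3,650 units, below the 4,930 units limit. Exception (a) stands.
Exception (b) requires that all employees are immediate family members of the owner; but at least one employee is not a family member, so (b) is unavailable.
Exception (c) requires that the employer provides no cash remuneration (equity only); but employees are paid cash wages, so (c) is unavailable.
Exception (d) requires that the reportable unit count is under 118; but the reportable unit count is 128, not under 118, so (d) is unavailable.

No — exception (a) applies; Nadia's bakery is not required to provide paid sick leave.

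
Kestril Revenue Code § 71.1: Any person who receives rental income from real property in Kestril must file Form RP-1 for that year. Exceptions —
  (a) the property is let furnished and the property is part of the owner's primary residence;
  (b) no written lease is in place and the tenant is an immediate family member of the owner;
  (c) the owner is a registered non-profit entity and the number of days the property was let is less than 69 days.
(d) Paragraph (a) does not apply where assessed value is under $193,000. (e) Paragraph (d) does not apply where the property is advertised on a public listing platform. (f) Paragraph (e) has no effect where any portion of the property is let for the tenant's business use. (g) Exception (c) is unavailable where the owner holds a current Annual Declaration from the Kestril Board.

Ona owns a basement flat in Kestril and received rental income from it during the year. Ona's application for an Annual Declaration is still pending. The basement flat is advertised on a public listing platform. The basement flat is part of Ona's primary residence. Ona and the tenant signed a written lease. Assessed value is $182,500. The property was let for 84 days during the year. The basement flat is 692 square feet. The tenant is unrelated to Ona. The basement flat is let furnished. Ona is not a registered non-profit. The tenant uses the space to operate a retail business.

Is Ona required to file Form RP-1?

Yes — Ona must file Form RP-1.

Exception (a) is satisfied on its face — the property is let furnished; the basement flat is part of the primary residence. Turning to paragraphs (d)–(f): (d) is engaged — assessed value is $182,500, under the $193,000 limit. (e) is engaged (the property is publicly advertised), but is overridden by (f): (f) operates against (e): the space is let for business use. Exception (a) does not apply.
Exception (b) does not apply: a written lease is in place.
Exception (c) does not apply: Ona is not a registered non-profit.
No exception displaces § 71.1.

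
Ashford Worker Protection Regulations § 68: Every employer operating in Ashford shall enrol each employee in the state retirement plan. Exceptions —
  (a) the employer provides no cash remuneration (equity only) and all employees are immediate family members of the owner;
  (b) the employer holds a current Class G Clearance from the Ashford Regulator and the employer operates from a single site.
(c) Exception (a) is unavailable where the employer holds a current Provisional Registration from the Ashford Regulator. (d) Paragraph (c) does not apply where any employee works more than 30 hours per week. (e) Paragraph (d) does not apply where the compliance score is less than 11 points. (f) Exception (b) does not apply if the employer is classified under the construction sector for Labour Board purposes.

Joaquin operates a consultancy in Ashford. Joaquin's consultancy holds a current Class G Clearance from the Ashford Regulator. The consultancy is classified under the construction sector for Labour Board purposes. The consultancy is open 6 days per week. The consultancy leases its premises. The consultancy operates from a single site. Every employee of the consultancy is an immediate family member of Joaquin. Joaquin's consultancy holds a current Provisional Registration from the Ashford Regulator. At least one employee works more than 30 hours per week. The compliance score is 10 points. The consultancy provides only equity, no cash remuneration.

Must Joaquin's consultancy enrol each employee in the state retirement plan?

All of (a)'s requirements are met (remuneration is equity-only; every employee is an immediate family member). But applying paragraphs (c)–(e): (c) operates — a current Provisional Registration is held. (d) is engaged (at least one employee exceeds 30 hours/week), but is overridden by (e): (e) applies — the compliance score is 10 points, less than the 11 points limit. (a) is therefore removed.
Exception (b): a current Class G Clearance is held; the employer operates from a single site — every condition holds. But applying paragraph (f): (f) applies — the consultancy is classified under the construction sector. (b) is therefore removed.
Every exception is unavailable, so the rule governs.

Yes — Joaquin's consultancy must enrol each employee in the state retirement plan.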